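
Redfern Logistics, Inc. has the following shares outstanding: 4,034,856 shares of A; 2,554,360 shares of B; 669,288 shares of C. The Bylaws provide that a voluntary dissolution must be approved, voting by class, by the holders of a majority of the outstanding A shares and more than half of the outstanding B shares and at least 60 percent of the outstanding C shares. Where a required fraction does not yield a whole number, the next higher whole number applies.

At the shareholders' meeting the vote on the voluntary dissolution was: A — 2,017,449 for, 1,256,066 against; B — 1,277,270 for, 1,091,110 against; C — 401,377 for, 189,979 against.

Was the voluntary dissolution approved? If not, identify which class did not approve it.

Not approved — the C shares did not give the required vote.

A: a majority of 4034856 is 2017429; 2,017,429 required, 2,017,449 in favor — approved.
B: a majority of 2554360 is 1277181; 1,277,181 required, 1,277,270 in favor — approved.
C: 3/5 of 669288 = 401572.80, rounded up to 401573; 401,573 required, 401,377 in favor — not approved.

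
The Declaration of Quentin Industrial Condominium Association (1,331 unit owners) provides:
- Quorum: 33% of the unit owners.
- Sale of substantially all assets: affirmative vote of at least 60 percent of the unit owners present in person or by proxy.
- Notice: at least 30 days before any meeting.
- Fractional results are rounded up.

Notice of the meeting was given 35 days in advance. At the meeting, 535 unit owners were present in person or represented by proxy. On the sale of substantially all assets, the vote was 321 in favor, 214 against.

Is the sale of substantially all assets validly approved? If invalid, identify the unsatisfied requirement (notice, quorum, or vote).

Notice: 35 days given; 30 required. Satisfied.
Quorum: 33% of 1,331 = 439.23, rounded up to 440; 535 present. Satisfied.
Vote: requires three-fifths of those present (535); 3/5 of 535 = 321, so 321 needed; 321 in favor. Satisfied.

Valid — all requirements satisfied.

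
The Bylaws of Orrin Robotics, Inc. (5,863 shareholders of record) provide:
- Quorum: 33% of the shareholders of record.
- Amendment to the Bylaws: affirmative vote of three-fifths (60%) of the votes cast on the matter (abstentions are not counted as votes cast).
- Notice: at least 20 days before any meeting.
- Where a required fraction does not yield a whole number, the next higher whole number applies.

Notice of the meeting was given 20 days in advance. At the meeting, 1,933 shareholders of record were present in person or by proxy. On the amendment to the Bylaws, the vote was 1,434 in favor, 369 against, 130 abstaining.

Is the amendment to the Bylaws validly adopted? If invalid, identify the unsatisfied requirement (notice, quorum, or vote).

Invalid — quorum requirement not satisfied.

Notice: 20 days given; 20 required. Satisfied.
Quorum: 33% of 5,863 = 1,934.79, rounded up to 1,935; 1,933 present. Not satisfied.
Vote: requires three-fifths of the votes cast (1,933 − 130 abstaining = 1,803); 3/5 of 1803 = 1081.80, rounded up to 1082, so 1,082 needed; 1,434 in favor. Satisfied.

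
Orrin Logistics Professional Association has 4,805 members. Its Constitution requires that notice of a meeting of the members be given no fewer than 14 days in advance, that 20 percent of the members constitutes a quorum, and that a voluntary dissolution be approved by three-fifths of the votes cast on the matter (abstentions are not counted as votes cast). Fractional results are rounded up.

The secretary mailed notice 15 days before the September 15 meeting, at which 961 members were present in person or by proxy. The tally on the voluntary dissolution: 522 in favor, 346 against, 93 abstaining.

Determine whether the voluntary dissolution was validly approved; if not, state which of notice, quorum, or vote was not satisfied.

Valid — all requirements satisfied.

Notice: 15 days given; 14 required. Satisfied.
Quorum: 20% of 4,805 = 961; 961 present. Satisfied.
Vote: requires three-fifths of the votes cast (961 − 93 abstaining = 868); 3/5 of 868 = 520.80, rounded up to 521, so 521 needed; 522 in favor. Satisfied.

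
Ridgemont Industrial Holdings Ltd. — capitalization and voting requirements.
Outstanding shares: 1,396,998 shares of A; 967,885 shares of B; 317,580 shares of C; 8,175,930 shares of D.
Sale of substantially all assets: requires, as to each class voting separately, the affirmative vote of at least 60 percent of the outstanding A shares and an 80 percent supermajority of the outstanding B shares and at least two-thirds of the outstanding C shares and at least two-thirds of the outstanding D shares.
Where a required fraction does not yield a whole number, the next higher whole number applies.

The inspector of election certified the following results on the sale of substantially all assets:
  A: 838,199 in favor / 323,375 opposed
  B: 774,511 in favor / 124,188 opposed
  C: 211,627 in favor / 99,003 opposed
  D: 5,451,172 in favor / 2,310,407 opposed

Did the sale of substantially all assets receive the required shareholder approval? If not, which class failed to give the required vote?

A: 3/5 of 1396998 = 838198.80, rounded up to 838199; 838,199 required, 838,199 in favor — approved.
B: 4/5 of 967885 = 774308; 774,308 required, 774,511 in favor — approved.
C: 2/3 of 317580 = 211720; 211,720 required, 211,627 in favor — not approved.
D: 2/3 of 8175930 = 5450620; 5,450,620 required, 5,451,172 in favor — approved.

Not approved — the C shares did not give the required vote.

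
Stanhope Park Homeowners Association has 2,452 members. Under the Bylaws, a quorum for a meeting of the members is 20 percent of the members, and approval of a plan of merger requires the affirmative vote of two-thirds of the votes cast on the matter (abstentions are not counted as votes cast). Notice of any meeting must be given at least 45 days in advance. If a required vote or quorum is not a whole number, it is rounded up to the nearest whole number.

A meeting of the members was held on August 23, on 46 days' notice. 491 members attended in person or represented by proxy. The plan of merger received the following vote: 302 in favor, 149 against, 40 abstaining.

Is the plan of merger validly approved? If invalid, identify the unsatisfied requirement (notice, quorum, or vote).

Notice: 46 days given; 45 required. Satisfied.
Quorum: 20% of 2,452 = 490.40, rounded up to 491; 491 present. Satisfied.
Vote: requires two-thirds of the votes cast (491 − 40 abstaining = 451); 2/3 of 451 = 300.67, rounded up to 301, so 301 needed; 302 in favor. Satisfied.

Valid — all requirements satisfied.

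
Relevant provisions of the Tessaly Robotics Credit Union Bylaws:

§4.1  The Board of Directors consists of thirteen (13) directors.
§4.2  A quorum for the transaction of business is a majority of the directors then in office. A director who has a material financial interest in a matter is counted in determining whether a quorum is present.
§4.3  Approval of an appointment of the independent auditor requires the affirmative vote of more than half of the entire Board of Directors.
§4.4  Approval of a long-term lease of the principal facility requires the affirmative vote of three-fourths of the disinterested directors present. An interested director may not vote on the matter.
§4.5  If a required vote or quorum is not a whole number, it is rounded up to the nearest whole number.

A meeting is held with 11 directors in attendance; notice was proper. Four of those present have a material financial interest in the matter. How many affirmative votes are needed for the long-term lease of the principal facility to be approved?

The long-term lease of the principal facility requires three-fourths of the disinterested directors present (11 − 4 = 7).
3/4 of 7 = 5.25, rounded up to 6.

6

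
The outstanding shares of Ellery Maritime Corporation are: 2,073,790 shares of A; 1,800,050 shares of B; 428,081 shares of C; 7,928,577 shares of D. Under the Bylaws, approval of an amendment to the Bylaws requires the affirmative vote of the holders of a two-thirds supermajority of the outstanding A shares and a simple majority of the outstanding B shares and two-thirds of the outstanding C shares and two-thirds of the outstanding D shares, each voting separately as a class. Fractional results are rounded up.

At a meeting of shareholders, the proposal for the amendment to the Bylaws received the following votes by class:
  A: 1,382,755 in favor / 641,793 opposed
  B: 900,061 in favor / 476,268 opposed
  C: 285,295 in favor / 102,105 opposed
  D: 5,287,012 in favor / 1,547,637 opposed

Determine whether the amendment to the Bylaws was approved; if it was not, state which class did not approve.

Not approved — the C shares did not give the required vote.

A: 2/3 of 2073790 = 1382526.67, rounded up to 1382527; 1,382,527 required, 1,382,755 in favor — approved.
B: a majority of 1800050 is 900026; 900,026 required, 900,061 in favor — approved.
C: 2/3 of 428081 = 285387.33, rounded up to 285388; 285,388 required, 285,295 in favor — not approved.
D: 2/3 of 7928577 = 5285718; 5,285,718 required, 5,287,012 in favor — approved.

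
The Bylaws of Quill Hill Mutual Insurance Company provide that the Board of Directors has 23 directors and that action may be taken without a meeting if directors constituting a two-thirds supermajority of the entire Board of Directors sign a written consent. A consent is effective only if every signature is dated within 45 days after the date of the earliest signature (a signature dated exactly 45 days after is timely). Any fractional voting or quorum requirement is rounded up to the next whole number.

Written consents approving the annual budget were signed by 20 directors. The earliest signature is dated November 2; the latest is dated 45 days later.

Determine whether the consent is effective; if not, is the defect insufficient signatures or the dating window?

Signatures required: a two-thirds supermajority of 23 — 2/3 of 23 = 15.33, rounded up to 16, so 16 needed; 20 signed. Sufficient.
Dating window: the latest signature is 45 days after the earliest; the limit is 45 days. Within the window.

Effective — both the signature and dating-window requirements are satisfied.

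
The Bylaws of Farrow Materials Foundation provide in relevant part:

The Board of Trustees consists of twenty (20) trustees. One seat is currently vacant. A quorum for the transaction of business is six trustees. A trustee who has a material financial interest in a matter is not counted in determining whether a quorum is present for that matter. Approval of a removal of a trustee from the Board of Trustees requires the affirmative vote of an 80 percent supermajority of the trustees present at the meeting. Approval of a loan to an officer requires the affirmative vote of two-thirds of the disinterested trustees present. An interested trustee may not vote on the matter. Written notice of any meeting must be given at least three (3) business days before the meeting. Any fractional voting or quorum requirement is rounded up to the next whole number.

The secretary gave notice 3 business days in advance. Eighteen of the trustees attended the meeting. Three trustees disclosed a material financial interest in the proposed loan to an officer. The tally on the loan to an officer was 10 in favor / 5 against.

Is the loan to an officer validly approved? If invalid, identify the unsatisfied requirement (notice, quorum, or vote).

Notice: 3 business days given; 3 required (3 ≥ 3). Satisfied.
Quorum: 18 present, but the 3 interested trustees do not count, leaving 15. Quorum is 6. Satisfied.
Vote: the loan to an officer requires two-thirds of the disinterested trustees present (18 − 3 = 15). 2/3 of 15 = 10, so 10 affirmative votes are needed; 10 voted in favor. Satisfied.

Valid — all requirements satisfied.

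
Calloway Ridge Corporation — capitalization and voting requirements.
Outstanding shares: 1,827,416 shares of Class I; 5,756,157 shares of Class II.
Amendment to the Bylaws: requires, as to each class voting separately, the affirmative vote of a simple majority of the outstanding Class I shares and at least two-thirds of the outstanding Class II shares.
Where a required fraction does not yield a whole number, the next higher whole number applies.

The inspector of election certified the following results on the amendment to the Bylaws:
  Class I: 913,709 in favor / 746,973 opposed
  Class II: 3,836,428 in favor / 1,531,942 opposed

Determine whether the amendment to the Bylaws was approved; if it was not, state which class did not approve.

Class I: a majority of 1827416 is 913709; 913,709 required, 913,709 in favor — approved.
Class II: 2/3 of 5756157 = 3837438; 3,837,438 required, 3,836,428 in favor — not approved.

Not approved — the Class II shares did not give the required vote.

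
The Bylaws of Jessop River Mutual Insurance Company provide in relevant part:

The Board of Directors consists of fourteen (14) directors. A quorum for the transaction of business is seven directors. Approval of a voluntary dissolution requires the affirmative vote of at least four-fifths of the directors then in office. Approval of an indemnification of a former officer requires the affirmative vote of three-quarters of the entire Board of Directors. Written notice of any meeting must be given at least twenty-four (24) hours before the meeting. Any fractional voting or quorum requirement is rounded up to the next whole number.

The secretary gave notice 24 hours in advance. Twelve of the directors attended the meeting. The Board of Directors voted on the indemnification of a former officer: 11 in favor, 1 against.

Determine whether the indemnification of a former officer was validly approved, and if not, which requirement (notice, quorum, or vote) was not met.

Valid — all requirements satisfied.

Notice: 24 hours given; 24 required (24 ≥ 24). Satisfied.
Quorum: 12 present; quorum is 7. Satisfied.
Vote: the indemnification of a former officer requires three-fourths of the entire Board of Directors (14). 3/4 of 14 = 10.50, rounded up to 11, so 11 affirmative votes are needed; 11 voted in favor. Satisfied.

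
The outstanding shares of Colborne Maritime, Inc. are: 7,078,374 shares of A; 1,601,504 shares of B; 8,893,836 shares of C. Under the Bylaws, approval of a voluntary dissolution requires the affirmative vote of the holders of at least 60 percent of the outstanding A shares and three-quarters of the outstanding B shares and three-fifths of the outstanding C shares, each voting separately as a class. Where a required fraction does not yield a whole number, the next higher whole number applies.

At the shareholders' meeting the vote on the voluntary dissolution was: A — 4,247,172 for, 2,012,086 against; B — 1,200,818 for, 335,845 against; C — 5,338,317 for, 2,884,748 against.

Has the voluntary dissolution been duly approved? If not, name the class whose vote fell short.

Not approved — the B shares did not give the required vote.

A: 3/5 of 7078374 = 4247024.40, rounded up to 4247025; 4,247,025 required, 4,247,172 in favor — approved.
B: 3/4 of 1601504 = 1201128; 1,201,128 required, 1,200,818 in favor — not approved.
C: 3/5 of 8893836 = 5336301.60, rounded up to 5336302; 5,336,302 required, 5,338,317 in favor — approved.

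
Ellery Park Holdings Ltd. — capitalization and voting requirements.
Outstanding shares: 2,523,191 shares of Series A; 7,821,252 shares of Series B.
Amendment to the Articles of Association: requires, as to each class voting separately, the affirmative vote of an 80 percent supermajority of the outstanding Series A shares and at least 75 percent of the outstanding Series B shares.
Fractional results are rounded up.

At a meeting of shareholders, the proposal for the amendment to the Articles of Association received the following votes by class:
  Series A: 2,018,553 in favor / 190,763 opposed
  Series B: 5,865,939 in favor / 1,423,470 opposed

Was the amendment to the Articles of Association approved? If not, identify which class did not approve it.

Approved — every class gave the required vote.

Series A: 4/5 of 2523191 = 2018552.80, rounded up to 2018553; 2,018,553 required, 2,018,553 in favor — approved.
Series B: 3/4 of 7821252 = 5865939; 5,865,939 required, 5,865,939 in favor — approved.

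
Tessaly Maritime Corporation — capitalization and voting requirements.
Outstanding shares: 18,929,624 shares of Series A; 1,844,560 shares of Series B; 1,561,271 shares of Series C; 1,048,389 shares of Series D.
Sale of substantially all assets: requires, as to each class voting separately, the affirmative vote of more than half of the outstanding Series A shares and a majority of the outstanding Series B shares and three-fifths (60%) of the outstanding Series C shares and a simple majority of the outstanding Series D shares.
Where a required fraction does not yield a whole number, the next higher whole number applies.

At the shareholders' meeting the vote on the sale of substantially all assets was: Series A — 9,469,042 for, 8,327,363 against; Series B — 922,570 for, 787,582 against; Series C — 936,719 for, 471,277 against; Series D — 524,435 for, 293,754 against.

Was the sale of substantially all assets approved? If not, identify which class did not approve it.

Not approved — the Series C shares did not give the required vote.

Series A: a majority of 18929624 is 9464813; 9,464,813 required, 9,469,042 in favor — approved.
Series B: a majority of 1844560 is 922281; 922,281 required, 922,570 in favor — approved.
Series C: 3/5 of 1561271 = 936762.60, rounded up to 936763; 936,763 required, 936,719 in favor — not approved.
Series D: a majority of 1048389 is 524195; 524,195 required, 524,435 in favor — approved.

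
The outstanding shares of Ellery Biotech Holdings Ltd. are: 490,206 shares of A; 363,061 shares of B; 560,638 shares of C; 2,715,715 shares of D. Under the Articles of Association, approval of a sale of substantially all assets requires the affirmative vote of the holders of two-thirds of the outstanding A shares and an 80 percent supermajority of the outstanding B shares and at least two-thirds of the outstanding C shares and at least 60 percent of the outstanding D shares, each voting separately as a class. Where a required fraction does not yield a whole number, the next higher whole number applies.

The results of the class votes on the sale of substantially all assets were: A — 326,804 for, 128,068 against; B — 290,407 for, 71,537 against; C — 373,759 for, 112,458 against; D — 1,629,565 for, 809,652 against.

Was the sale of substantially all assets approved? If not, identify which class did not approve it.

Not approved — the B shares did not give the required vote.

A: 2/3 of 490206 = 326804; 326,804 required, 326,804 in favor — approved.
B: 4/5 of 363061 = 290448.80, rounded up to 290449; 290,449 required, 290,407 in favor — not approved.
C: 2/3 of 560638 = 373758.67, rounded up to 373759; 373,759 required, 373,759 in favor — approved.
D: 3/5 of 2715715 = 1629429; 1,629,429 required, 1,629,565 in favor — approved.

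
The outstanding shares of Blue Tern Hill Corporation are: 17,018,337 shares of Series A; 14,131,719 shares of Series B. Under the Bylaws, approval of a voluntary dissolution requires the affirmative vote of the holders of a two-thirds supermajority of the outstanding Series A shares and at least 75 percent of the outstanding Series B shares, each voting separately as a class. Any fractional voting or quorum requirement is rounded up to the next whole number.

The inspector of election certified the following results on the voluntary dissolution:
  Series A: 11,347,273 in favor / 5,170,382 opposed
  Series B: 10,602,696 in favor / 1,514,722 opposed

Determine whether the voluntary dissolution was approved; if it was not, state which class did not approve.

Approved — every class gave the required vote.

Series A: 2/3 of 17018337 = 11345558; 11,345,558 required, 11,347,273 in favor — approved.
Series B: 3/4 of 14131719 = 10598789.25, rounded up to 10598790; 10,598,790 required, 10,602,696 in favor — approved.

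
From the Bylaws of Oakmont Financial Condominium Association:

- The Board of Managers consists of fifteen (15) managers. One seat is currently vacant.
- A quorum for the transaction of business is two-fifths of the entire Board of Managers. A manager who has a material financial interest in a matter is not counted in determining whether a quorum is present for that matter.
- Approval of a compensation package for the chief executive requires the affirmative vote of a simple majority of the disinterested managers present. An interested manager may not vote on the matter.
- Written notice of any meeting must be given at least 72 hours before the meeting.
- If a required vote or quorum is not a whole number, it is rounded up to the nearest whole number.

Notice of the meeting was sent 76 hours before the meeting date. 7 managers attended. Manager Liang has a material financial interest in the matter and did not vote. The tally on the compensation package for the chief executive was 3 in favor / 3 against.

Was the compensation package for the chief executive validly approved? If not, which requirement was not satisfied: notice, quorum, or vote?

Notice: 76 hours given; 72 required (76 ≥ 72). Satisfied.
Quorum: 7 present, but the 1 interested manager does not count, leaving 6. Quorum is 6. Satisfied.
Vote: the compensation package for the chief executive requires a majority of the disinterested managers present (7 − 1 = 6). A majority of 6 is 4, so 4 affirmative votes are needed; 3 voted in favor. Not satisfied.

Invalid — vote requirement not satisfied.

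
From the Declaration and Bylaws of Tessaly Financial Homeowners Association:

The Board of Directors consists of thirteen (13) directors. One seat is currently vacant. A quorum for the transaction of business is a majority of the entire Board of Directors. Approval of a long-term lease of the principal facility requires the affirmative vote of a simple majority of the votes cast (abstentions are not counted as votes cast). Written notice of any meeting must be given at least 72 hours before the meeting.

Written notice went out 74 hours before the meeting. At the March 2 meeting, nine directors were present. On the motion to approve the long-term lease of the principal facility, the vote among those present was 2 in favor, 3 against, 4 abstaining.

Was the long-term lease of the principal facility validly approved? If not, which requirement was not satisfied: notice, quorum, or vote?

Notice: 74 hours given; 72 required (74 ≥ 72). Satisfied.
Quorum: 9 present; quorum is 7. Satisfied.
Vote: the long-term lease of the principal facility requires a majority of the votes cast (9 present − 4 abstaining = 5). A majority of 5 is 3, so 3 affirmative votes are needed; 2 voted in favor. Not satisfied.

Invalid — vote requirement not satisfied.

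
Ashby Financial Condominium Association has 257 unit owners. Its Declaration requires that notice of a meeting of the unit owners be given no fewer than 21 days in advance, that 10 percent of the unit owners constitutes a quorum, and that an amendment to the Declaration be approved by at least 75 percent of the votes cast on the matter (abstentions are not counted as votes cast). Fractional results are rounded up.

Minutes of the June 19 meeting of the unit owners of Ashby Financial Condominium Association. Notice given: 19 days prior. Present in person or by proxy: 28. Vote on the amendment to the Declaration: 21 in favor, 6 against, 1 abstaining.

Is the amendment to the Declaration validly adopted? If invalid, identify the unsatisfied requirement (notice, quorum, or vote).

Invalid — notice requirement not satisfied.

Notice: 19 days given; 21 required. Not satisfied.
Quorum: 10% of 257 = 25.70, rounded up to 26; 28 present. Satisfied.
Vote: requires three-fourths of the votes cast (28 − 1 abstaining = 27); 3/4 of 27 = 20.25, rounded up to 21, so 21 needed; 21 in favor. Satisfied.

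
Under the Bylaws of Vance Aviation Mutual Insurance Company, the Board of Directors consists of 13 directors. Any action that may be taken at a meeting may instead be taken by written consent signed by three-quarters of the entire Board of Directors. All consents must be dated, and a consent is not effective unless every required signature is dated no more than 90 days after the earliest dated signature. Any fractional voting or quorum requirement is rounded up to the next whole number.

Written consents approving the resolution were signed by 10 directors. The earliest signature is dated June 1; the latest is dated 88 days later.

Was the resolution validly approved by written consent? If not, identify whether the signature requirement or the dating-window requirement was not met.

Effective — both the signature and dating-window requirements are satisfied.

Signatures required: three-quarters of 13 — 3/4 of 13 = 9.75, rounded up to 10, so 10 needed; 10 signed. Sufficient.
Dating window: the latest signature is 88 days after the earliest; the limit is 90 days. Within the window.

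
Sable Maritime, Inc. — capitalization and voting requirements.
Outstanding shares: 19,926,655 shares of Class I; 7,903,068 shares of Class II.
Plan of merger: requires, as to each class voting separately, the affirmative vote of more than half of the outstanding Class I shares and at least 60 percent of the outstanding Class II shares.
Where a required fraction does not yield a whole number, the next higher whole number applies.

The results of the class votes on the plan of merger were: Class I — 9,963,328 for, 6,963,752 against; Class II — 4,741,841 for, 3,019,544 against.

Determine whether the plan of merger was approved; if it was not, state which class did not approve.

Approved — every class gave the required vote.

Class I: a majority of 19926655 is 9963328; 9,963,328 required, 9,963,328 in favor — approved.
Class II: 3/5 of 7903068 = 4741840.80, rounded up to 4741841; 4,741,841 required, 4,741,841 in favor — approved.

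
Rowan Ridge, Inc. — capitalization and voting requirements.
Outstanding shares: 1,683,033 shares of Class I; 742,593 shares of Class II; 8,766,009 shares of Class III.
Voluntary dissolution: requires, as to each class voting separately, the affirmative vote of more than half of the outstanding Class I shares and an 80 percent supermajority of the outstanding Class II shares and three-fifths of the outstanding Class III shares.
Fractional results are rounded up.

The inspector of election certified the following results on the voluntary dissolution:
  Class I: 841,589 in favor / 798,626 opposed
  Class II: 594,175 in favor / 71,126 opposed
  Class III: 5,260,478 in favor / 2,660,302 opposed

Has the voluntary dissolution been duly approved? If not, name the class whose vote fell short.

Class I: a majority of 1683033 is 841517; 841,517 required, 841,589 in favor — approved.
Class II: 4/5 of 742593 = 594074.40, rounded up to 594075; 594,075 required, 594,175 in favor — approved.
Class III: 3/5 of 8766009 = 5259605.40, rounded up to 5259606; 5,259,606 required, 5,260,478 in favor — approved.

Approved — every class gave the required vote.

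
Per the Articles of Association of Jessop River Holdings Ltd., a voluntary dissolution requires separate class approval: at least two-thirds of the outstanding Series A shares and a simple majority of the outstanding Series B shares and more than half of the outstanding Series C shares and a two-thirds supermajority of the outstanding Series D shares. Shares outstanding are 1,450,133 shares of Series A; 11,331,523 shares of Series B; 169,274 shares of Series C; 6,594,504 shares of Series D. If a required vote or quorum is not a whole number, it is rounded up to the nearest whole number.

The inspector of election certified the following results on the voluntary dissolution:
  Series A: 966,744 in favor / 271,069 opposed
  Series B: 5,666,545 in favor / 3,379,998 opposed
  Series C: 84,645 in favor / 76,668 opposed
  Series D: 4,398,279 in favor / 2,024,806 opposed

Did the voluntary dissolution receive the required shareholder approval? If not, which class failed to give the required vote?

Series A: 2/3 of 1450133 = 966755.33, rounded up to 966756; 966,756 required, 966,744 in favor — not approved.
Series B: a majority of 11331523 is 5665762; 5,665,762 required, 5,666,545 in favor — approved.
Series C: a majority of 169274 is 84638; 84,638 required, 84,645 in favor — approved.
Series D: 2/3 of 6594504 = 4396336; 4,396,336 required, 4,398,279 in favor — approved.

Not approved — the Series A shares did not give the required vote.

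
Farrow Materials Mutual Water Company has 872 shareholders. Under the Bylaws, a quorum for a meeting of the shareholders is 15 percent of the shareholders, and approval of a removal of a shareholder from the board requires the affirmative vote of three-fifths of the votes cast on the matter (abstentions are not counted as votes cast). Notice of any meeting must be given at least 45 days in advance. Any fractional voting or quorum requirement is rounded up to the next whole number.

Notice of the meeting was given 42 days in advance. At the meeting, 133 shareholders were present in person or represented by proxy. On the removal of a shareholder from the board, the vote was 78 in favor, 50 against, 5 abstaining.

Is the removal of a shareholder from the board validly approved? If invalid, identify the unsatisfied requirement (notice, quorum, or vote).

Invalid — notice requirement not satisfied.

Notice: 42 days given; 45 required. Not satisfied.
Quorum: 15% of 872 = 130.80, rounded up to 131; 133 present. Satisfied.
Vote: requires three-fifths of the votes cast (133 − 5 abstaining = 128); 3/5 of 128 = 76.80, rounded up to 77, so 77 needed; 78 in favor. Satisfied.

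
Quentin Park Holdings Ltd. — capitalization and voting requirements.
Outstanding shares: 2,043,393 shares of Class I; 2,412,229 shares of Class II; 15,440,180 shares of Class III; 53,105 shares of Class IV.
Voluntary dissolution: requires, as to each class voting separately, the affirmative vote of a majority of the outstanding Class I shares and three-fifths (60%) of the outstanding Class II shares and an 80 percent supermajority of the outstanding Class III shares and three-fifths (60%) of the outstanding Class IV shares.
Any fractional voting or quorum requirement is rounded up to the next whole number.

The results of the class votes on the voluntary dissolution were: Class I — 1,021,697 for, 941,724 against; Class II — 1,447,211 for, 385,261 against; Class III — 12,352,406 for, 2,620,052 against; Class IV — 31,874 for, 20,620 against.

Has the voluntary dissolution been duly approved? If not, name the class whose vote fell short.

Class I: a majority of 2043393 is 1021697; 1,021,697 required, 1,021,697 in favor — approved.
Class II: 3/5 of 2412229 = 1447337.40, rounded up to 1447338; 1,447,338 required, 1,447,211 in favor — not approved.
Class III: 4/5 of 15440180 = 12352144; 12,352,144 required, 12,352,406 in favor — approved.
Class IV: 3/5 of 53105 = 31863; 31,863 required, 31,874 in favor — approved.

Not approved — the Class II shares did not give the required vote.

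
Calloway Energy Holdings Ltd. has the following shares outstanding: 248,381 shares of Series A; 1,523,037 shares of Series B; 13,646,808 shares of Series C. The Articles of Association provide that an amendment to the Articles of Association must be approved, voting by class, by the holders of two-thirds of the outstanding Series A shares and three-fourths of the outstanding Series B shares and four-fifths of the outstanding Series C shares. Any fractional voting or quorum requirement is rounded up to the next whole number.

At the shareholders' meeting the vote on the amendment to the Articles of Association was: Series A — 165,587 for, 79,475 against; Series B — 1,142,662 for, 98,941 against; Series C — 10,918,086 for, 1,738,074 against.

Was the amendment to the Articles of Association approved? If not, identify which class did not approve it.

Series A: 2/3 of 248381 = 165587.33, rounded up to 165588; 165,588 required, 165,587 in favor — not approved.
Series B: 3/4 of 1523037 = 1142277.75, rounded up to 1142278; 1,142,278 required, 1,142,662 in favor — approved.
Series C: 4/5 of 13646808 = 10917446.40, rounded up to 10917447; 10,917,447 required, 10,918,086 in favor — approved.

Not approved — the Series A shares did not give the required vote.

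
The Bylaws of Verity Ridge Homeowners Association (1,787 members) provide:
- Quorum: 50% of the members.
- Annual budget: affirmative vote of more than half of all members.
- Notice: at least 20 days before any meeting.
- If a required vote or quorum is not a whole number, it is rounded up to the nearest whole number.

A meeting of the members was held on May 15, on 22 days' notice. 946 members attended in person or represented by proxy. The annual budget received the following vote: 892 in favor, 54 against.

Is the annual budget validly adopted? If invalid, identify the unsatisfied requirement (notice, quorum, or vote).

Notice: 22 days given; 20 required. Satisfied.
Quorum: 50% of 1,787 = 893.50, rounded up to 894; 946 present. Satisfied.
Vote: requires a majority of all members (1,787); a majority of 1787 is 894, so 894 needed; 892 in favor. Not satisfied.

Invalid — vote requirement not satisfied.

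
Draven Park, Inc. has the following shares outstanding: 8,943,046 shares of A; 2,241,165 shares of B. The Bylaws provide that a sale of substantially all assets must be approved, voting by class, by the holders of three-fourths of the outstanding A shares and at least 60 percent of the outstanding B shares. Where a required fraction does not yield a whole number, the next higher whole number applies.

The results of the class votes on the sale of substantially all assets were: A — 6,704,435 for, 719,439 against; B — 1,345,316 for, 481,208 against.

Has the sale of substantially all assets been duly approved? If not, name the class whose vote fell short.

A: 3/4 of 8943046 = 6707284.50, rounded up to 6707285; 6,707,285 required, 6,704,435 in favor — not approved.
B: 3/5 of 2241165 = 1344699; 1,344,699 required, 1,345,316 in favor — approved.

Not approved — the A shares did not give the required vote.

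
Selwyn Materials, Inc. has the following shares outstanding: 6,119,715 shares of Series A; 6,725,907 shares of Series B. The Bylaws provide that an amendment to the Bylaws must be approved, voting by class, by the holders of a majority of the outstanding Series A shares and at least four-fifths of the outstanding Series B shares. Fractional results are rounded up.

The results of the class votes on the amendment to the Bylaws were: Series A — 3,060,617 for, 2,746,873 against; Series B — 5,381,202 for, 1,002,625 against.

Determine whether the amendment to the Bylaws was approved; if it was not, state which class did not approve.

Approved — every class gave the required vote.

Series A: a majority of 6119715 is 3059858; 3,059,858 required, 3,060,617 in favor — approved.
Series B: 4/5 of 6725907 = 5380725.60, rounded up to 5380726; 5,380,726 required, 5,381,202 in favor — approved.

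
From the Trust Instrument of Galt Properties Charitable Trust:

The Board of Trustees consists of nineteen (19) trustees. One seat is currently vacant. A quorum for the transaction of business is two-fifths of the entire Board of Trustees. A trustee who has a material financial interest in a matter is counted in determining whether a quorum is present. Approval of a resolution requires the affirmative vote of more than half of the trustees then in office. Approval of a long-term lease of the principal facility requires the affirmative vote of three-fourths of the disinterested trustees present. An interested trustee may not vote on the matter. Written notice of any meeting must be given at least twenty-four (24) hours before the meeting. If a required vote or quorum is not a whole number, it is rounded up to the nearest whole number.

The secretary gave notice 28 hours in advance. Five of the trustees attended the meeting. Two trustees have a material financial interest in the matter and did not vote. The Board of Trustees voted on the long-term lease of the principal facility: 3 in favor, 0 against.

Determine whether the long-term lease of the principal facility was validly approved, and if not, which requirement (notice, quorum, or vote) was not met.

Invalid — quorum requirement not satisfied.

Notice: 28 hours given; 24 required (28 ≥ 24). Satisfied.
Quorum: 5 present (interested trustees count toward quorum); quorum is 8. Not satisfied.
Vote: the long-term lease of the principal facility requires three-fourths of the disinterested trustees present (5 − 2 = 3). 3/4 of 3 = 2.25, rounded up to 3, so 3 affirmative votes are needed; 3 voted in favor. Satisfied. (Moot — without a quorum no business can be validly transacted.)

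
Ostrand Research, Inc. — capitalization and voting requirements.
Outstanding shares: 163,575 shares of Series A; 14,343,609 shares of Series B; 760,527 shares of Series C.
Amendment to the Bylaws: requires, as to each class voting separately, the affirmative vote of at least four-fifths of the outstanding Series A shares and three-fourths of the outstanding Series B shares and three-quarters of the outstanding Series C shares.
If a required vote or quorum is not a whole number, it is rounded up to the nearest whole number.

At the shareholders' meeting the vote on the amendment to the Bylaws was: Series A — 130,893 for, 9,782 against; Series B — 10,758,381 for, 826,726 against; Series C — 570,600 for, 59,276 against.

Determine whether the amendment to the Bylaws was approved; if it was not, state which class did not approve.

Approved — every class gave the required vote.

Series A: 4/5 of 163575 = 130860; 130,860 required, 130,893 in favor — approved.
Series B: 3/4 of 14343609 = 10757706.75, rounded up to 10757707; 10,757,707 required, 10,758,381 in favor — approved.
Series C: 3/4 of 760527 = 570395.25, rounded up to 570396; 570,396 required, 570,600 in favor — approved.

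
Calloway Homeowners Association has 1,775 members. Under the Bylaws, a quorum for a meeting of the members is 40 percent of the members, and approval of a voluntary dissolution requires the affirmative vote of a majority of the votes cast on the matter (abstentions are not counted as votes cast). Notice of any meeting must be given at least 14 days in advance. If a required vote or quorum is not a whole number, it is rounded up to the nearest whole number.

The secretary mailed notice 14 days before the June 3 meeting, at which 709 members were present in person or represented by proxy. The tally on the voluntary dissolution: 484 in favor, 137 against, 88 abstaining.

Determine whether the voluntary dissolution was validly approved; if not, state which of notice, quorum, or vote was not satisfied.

Invalid — quorum requirement not satisfied.

Notice: 14 days given; 14 required. Satisfied.
Quorum: 40% of 1,775 = 710; 709 present. Not satisfied.
Vote: requires a majority of the votes cast (709 − 88 abstaining = 621); a majority of 621 is 311, so 311 needed; 484 in favor. Satisfied.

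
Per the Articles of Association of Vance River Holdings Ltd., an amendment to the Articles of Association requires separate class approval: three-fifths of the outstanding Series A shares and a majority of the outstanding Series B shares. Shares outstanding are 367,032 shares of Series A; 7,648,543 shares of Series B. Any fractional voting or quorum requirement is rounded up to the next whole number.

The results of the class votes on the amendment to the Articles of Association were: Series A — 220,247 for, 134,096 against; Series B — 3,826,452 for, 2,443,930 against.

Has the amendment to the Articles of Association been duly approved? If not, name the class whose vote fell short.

Series A: 3/5 of 367032 = 220219.20, rounded up to 220220; 220,220 required, 220,247 in favor — approved.
Series B: a majority of 7648543 is 3824272; 3,824,272 required, 3,826,452 in favor — approved.

Approved — every class gave the required vote.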